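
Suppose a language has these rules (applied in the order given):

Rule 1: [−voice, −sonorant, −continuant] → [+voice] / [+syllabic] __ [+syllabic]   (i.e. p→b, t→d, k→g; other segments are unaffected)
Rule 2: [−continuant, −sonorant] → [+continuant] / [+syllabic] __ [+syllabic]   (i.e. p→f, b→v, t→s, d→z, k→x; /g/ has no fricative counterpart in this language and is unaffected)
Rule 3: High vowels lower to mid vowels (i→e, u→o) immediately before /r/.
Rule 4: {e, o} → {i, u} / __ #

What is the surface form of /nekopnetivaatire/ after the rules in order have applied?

Rule 1 (intervocalic voicing): /k/ is a voiceless stop between vowels /e/ and /o/, so it voices to [g]. /t/ is a voiceless stop between vowels /e/ and /i/, so it voices to [d]. /t/ is a voiceless stop between vowels /a/ and /i/, so it voices to [d]. /nekopnetivaatire/ → negopnedivaadire.
Rule 2 (intervocalic spirantization): /d/ is a stop between vowels /e/ and /i/, so it spirantizes to the fricative [z]. /d/ is a stop between vowels /a/ and /i/, so it spirantizes to the fricative [z]. /negopnedivaadire/ → negopnezivaazire.
Rule 3 (pre-rhotic lowering): /i/ is a high vowel immediately before /r/, so it lowers to [e]. /negopnezivaazire/ → negopnezivaazere.
Rule 4 (final vowel raising): /e/ is a mid vowel in word-final position, so it raises to [i]. /negopnezivaazere/ → negopnezivaazeri.

negopnezivaazeri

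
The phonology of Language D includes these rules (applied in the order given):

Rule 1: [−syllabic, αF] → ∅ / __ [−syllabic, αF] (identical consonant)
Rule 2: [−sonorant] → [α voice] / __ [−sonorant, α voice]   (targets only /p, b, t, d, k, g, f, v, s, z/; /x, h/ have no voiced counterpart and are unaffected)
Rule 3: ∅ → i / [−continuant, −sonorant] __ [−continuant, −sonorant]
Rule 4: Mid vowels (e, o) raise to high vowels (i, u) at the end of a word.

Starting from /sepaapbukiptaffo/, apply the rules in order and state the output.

sepaabibukipitafu

Rule 1 (degemination): /ff/ is a geminate; the first /f/ deletes. /sepaapbukiptaffo/ → sepaapbukiptafo.
Rule 2 (regressive voicing assimilation): /p/ precedes the voiced obstruent /b/, so it voices to [b] by assimilation. /sepaapbukiptafo/ → sepaabbukiptafo.
Rule 3 (stop-cluster i-epenthesis): /b/ and /b/ form a stop–stop cluster, so [i] is inserted between them. /p/ and /t/ form a stop–stop cluster, so [i] is inserted between them. /sepaabbukiptafo/ → sepaabibukipitafo.
Rule 4 (final vowel raising): /o/ is a mid vowel in word-final position, so it raises to [u]. /sepaabibukipitafo/ → sepaabibukipitafu.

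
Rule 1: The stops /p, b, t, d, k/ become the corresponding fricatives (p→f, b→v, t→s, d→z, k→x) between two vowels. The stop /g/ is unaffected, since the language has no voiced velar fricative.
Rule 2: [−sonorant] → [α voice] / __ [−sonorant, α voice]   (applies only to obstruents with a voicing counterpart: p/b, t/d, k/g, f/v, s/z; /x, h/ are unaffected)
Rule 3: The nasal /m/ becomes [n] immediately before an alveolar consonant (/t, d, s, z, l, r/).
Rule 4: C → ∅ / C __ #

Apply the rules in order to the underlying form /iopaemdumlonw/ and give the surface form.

Rule 1 (intervocalic spirantization): /p/ is a stop between vowels /o/ and /a/, so it spirantizes to the fricative [f]. /iopaemdumlonw/ → iofaemdumlonw.
Rule 2 (regressive voicing assimilation): no segment meets the environment; /iofaemdumlonw/ is unchanged.
Rule 3 (nasal place assimilation): /m/ precedes the alveolar consonant /d/, so it assimilates in place to [n]. /m/ precedes the alveolar consonant /l/, so it assimilates in place to [n]. /iofaemdumlonw/ → iofaendunlonw.
Rule 4 (final cluster simplification): /w/ is the second consonant of a word-final cluster /nw/, so it deletes. /iofaendunlonw/ → iofaendunlon.

iofaendunlon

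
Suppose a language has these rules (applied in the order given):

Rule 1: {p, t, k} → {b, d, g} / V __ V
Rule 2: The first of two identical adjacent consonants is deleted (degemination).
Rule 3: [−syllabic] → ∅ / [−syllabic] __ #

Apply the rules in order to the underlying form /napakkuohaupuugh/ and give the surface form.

nabakuohaubuug

Rule 1 (intervocalic voicing): /p/ is a voiceless stop between vowels /a/ and /a/, so it voices to [b]. /p/ is a voiceless stop between vowels /u/ and /u/, so it voices to [b]. /napakkuohaupuugh/ → nabakkuohaubuugh.
Rule 2 (degemination): /kk/ is a geminate; the first /k/ deletes. /nabakkuohaubuugh/ → nabakuohaubuugh.
Rule 3 (final cluster simplification): /h/ is the second consonant of a word-final cluster /gh/, so it deletes. /nabakuohaubuugh/ → nabakuohaubuug.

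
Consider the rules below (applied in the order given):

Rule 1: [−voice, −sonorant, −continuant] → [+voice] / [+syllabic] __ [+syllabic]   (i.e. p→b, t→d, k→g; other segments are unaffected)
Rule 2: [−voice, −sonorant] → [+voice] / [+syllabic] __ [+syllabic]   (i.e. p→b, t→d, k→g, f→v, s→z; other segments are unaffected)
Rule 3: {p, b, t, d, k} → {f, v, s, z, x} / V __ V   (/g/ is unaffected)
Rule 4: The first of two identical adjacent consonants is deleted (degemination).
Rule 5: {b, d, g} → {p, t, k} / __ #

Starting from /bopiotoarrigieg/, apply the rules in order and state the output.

Rule 1 (intervocalic voicing): /p/ is a voiceless stop between vowels /o/ and /i/, so it voices to [b]. /t/ is a voiceless stop between vowels /o/ and /o/, so it voices to [d]. /bopiotoarrigieg/ → bobiodoarrigieg.
Rule 2 (intervocalic voicing): no segment meets the environment; /bobiodoarrigieg/ is unchanged.
Rule 3 (intervocalic spirantization): /b/ is a stop between vowels /o/ and /i/, so it spirantizes to the fricative [v]. /d/ is a stop between vowels /o/ and /o/, so it spirantizes to the fricative [z]. /bobiodoarrigieg/ → boviozoarrigieg.
Rule 4 (degemination): /rr/ is a geminate; the first /r/ deletes. /boviozoarrigieg/ → boviozoarigieg.
Rule 5 (final devoicing): /g/ is a voiced stop in word-final position, so it devoices to [k]. /boviozoarigieg/ → boviozoarigiek.

boviozoarigiek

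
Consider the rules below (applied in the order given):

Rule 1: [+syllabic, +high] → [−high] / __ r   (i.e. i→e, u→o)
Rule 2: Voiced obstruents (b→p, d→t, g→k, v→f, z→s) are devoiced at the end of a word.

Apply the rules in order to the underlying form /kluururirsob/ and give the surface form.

Rule 1 (pre-rhotic lowering): /u/ is a high vowel immediately before /r/, so it lowers to [o]. /u/ is a high vowel immediately before /r/, so it lowers to [o]. /i/ is a high vowel immediately before /r/, so it lowers to [e]. /kluururirsob/ → kluororersob.
Rule 2 (final devoicing): /b/ is a voiced obstruent in word-final position, so it devoices to [p]. /kluororersob/ → kluororersop.

kluororersop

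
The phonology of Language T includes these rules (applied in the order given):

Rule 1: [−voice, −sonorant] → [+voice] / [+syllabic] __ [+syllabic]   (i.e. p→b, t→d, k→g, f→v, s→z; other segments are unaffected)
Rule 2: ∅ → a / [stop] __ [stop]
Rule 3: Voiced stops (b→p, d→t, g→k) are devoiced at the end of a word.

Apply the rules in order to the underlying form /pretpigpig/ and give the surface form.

Rule 1 (intervocalic voicing): no segment meets the environment; /pretpigpig/ is unchanged.
Rule 2 (stop-cluster a-epenthesis): /t/ and /p/ form a stop–stop cluster, so [a] is inserted between them. /g/ and /p/ form a stop–stop cluster, so [a] is inserted between them. /pretpigpig/ → pretapigapig.
Rule 3 (final devoicing): /g/ is a voiced stop in word-final position, so it devoices to [k]. /pretapigapig/ → pretapigapik.

pretapigapik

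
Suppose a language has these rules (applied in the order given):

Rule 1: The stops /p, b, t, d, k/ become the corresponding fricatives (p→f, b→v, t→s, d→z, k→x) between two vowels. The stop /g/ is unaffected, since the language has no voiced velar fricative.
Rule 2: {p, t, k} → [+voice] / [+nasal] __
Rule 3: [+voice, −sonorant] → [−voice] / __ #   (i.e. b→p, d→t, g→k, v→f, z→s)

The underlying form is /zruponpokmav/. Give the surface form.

Rule 1 (intervocalic spirantization): /p/ is a stop between vowels /u/ and /o/, so it spirantizes to the fricative [f]. /zruponpokmav/ → zrufonpokmav.
Rule 2 (post-nasal voicing): /p/ is a voiceless stop immediately after the nasal /n/, so it voices to [b]. /zrufonpokmav/ → zrufonbokmav.
Rule 3 (final devoicing): /v/ is a voiced obstruent in word-final position, so it devoices to [f]. /zrufonbokmav/ → zrufonbokmaf.

zrufonbokmaf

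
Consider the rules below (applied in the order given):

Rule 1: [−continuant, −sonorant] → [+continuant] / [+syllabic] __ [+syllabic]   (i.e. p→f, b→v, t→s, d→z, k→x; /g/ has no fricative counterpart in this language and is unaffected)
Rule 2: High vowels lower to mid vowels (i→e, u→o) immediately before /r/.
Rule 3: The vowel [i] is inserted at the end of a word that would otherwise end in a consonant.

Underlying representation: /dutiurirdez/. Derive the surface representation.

Rule 1 (intervocalic spirantization): /t/ is a stop between vowels /u/ and /i/, so it spirantizes to the fricative [s]. /dutiurirdez/ → dusiurirdez.
Rule 2 (pre-rhotic lowering): /u/ is a high vowel immediately before /r/, so it lowers to [o]. /i/ is a high vowel immediately before /r/, so it lowers to [e]. /dusiurirdez/ → dusiorerdez.
Rule 3 (final i-epenthesis): the form ends in the consonant /z/, so [i] is inserted word-finally. /dusiorerdez/ → dusiorerdezi.

dusiorerdezi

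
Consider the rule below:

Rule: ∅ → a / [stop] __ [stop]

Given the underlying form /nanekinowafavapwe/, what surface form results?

No segment of /nanekinowafavapwe/ meets the structural description of the rule, so the form surfaces unchanged.

nanekinowafavapwe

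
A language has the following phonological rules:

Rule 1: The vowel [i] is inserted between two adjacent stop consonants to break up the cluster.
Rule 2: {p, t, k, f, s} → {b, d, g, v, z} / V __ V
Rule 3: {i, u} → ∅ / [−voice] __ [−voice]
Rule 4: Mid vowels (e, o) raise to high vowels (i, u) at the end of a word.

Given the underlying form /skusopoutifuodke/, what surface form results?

skuzoboudivuodigi

Rule 1 (stop-cluster i-epenthesis): /d/ and /k/ form a stop–stop cluster, so [i] is inserted between them. /skusopoutifuodke/ → skusopoutifuodike.
Rule 2 (intervocalic voicing): /s/ is a voiceless obstruent between vowels /u/ and /o/, so it voices to [z]. /p/ is a voiceless obstruent between vowels /o/ and /o/, so it voices to [b]. /t/ is a voiceless obstruent between vowels /u/ and /i/, so it voices to [d]. /f/ is a voiceless obstruent between vowels /i/ and /u/, so it voices to [v]. /k/ is a voiceless obstruent between vowels /i/ and /e/, so it voices to [g]. /skusopoutifuodike/ → skuzoboudivuodige.
Rule 3 (high vowel syncope): no segment meets the environment; /skuzoboudivuodige/ is unchanged.
Rule 4 (final vowel raising): /e/ is a mid vowel in word-final position, so it raises to [i]. /skuzoboudivuodige/ → skuzoboudivuodigi.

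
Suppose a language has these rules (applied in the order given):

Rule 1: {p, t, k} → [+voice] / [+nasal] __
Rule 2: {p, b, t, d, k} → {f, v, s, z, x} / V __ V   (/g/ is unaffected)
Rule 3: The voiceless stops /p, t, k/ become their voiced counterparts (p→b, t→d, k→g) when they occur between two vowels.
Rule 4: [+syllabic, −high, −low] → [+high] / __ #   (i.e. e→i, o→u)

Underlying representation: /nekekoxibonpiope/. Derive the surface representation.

nexexoxivonbiofi

Rule 1 (post-nasal voicing): /p/ is a voiceless stop immediately after the nasal /n/, so it voices to [b]. /nekekoxibonpiope/ → nekekoxibonbiope.
Rule 2 (intervocalic spirantization): /k/ is a stop between vowels /e/ and /e/, so it spirantizes to the fricative [x]. /k/ is a stop between vowels /e/ and /o/, so it spirantizes to the fricative [x]. /b/ is a stop between vowels /i/ and /o/, so it spirantizes to the fricative [v]. /p/ is a stop between vowels /o/ and /e/, so it spirantizes to the fricative [f]. /nekekoxibonbiope/ → nexexoxivonbiofe.
Rule 3 (intervocalic voicing): no segment meets the environment; /nexexoxivonbiofe/ is unchanged.
Rule 4 (final vowel raising): /e/ is a mid vowel in word-final position, so it raises to [i]. /nexexoxivonbiofe/ → nexexoxivonbiofi.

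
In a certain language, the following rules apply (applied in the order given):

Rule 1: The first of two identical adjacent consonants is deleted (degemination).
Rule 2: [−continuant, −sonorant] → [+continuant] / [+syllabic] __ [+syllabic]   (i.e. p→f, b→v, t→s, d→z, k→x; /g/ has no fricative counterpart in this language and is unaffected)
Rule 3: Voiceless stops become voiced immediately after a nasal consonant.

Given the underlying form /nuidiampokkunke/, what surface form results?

Rule 1 (degemination): /kk/ is a geminate; the first /k/ deletes. /nuidiampokkunke/ → nuidiampokunke.
Rule 2 (intervocalic spirantization): /d/ is a stop between vowels /i/ and /i/, so it spirantizes to the fricative [z]. /k/ is a stop between vowels /o/ and /u/, so it spirantizes to the fricative [x]. /nuidiampokunke/ → nuiziampoxunke.
Rule 3 (post-nasal voicing): /p/ is a voiceless stop immediately after the nasal /m/, so it voices to [b]. /k/ is a voiceless stop immediately after the nasal /n/, so it voices to [g]. /nuiziampoxunke/ → nuiziamboxunge.

nuiziamboxunge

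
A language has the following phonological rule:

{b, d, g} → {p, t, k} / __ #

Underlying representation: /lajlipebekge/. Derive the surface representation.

No segment of /lajlipebekge/ meets the structural description of the rule, so the form surfaces unchanged.

lajlipebekge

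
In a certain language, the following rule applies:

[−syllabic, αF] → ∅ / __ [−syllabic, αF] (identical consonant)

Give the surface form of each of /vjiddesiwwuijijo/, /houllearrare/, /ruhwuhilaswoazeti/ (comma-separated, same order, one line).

/vjiddesiwwuijijo/: /dd/ is a geminate; the first /d/ deletes. /ww/ is a geminate; the first /w/ deletes. → [vjidesiwuijijo].
/houllearrare/: /ll/ is a geminate; the first /l/ deletes. /rr/ is a geminate; the first /r/ deletes. → [houlearare].
/ruhwuhilaswoazeti/: the rule's environment is not met; surfaces unchanged as [ruhwuhilaswoazeti].

vjidesiwuijijo, houlearare, ruhwuhilaswoazeti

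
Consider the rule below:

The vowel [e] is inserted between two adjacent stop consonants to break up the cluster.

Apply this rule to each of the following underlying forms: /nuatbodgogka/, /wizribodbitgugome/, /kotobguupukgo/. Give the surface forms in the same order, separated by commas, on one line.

nuatebodegogeka, wizribodebitegugome, kotobeguupukego

/nuatbodgogka/: /t/ and /b/ form a stop–stop cluster, so [e] is inserted between them. /d/ and /g/ form a stop–stop cluster, so [e] is inserted between them. /g/ and /k/ form a stop–stop cluster, so [e] is inserted between them. → [nuatebodegogeka].
/wizribodbitgugome/: /d/ and /b/ form a stop–stop cluster, so [e] is inserted between them. /t/ and /g/ form a stop–stop cluster, so [e] is inserted between them. → [wizribodebitegugome].
/kotobguupukgo/: /b/ and /g/ form a stop–stop cluster, so [e] is inserted between them. /k/ and /g/ form a stop–stop cluster, so [e] is inserted between them. → [kotobeguupukego].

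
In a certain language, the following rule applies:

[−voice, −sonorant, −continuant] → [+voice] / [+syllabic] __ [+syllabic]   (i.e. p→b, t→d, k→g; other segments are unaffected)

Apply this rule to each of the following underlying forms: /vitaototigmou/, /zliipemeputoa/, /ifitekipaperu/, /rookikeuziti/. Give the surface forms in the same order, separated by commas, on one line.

/vitaototigmou/: /t/ is a voiceless stop between vowels /i/ and /a/, so it voices to [d]. /t/ is a voiceless stop between vowels /o/ and /o/, so it voices to [d]. /t/ is a voiceless stop between vowels /o/ and /i/, so it voices to [d]. → [vidaododigmou].
/zliipemeputoa/: /p/ is a voiceless stop between vowels /i/ and /e/, so it voices to [b]. /p/ is a voiceless stop between vowels /e/ and /u/, so it voices to [b]. /t/ is a voiceless stop between vowels /u/ and /o/, so it voices to [d]. → [zliibemebudoa].
/ifitekipaperu/: /t/ is a voiceless stop between vowels /i/ and /e/, so it voices to [d]. /k/ is a voiceless stop between vowels /e/ and /i/, so it voices to [g]. /p/ is a voiceless stop between vowels /i/ and /a/, so it voices to [b]. /p/ is a voiceless stop between vowels /a/ and /e/, so it voices to [b]. → [ifidegibaberu].
/rookikeuziti/: /k/ is a voiceless stop between vowels /o/ and /i/, so it voices to [g]. /k/ is a voiceless stop between vowels /i/ and /e/, so it voices to [g]. /t/ is a voiceless stop between vowels /i/ and /i/, so it voices to [d]. → [roogigeuzidi].

vidaododigmou, zliibemebudoa, ifidegibaberu, roogigeuzidi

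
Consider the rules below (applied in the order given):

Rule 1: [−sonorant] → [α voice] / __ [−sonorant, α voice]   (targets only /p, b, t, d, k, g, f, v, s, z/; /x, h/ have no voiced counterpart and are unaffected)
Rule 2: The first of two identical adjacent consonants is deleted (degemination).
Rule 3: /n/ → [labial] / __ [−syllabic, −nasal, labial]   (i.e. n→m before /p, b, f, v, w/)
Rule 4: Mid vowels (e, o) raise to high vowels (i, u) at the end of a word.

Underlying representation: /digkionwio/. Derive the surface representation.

dikiomwiu

Rule 1 (regressive voicing assimilation): /g/ precedes the voiceless obstruent /k/, so it devoices to [k] by assimilation. /digkionwio/ → dikkionwio.
Rule 2 (degemination): /kk/ is a geminate; the first /k/ deletes. /dikkionwio/ → dikionwio.
Rule 3 (nasal place assimilation): /n/ precedes the labial consonant /w/, so it assimilates in place to [m]. /dikionwio/ → dikiomwio.
Rule 4 (final vowel raising): /o/ is a mid vowel in word-final position, so it raises to [u]. /dikiomwio/ → dikiomwiu.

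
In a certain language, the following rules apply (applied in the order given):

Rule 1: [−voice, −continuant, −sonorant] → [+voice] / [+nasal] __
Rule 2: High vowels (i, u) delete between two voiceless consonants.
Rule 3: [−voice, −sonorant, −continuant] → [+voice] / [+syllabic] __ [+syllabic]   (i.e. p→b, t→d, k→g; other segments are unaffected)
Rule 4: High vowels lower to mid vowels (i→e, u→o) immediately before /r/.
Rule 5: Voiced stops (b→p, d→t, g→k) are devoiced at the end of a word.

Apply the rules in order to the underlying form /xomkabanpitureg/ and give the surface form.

xomgabanbidorek

Rule 1 (post-nasal voicing): /k/ is a voiceless stop immediately after the nasal /m/, so it voices to [g]. /p/ is a voiceless stop immediately after the nasal /n/, so it voices to [b]. /xomkabanpitureg/ → xomgabanbitureg.
Rule 2 (high vowel syncope): no segment meets the environment; /xomgabanbitureg/ is unchanged.
Rule 3 (intervocalic voicing): /t/ is a voiceless stop between vowels /i/ and /u/, so it voices to [d]. /xomgabanbitureg/ → xomgabanbidureg.
Rule 4 (pre-rhotic lowering): /u/ is a high vowel immediately before /r/, so it lowers to [o]. /xomgabanbidureg/ → xomgabanbidoreg.
Rule 5 (final devoicing): /g/ is a voiced stop in word-final position, so it devoices to [k]. /xomgabanbidoreg/ → xomgabanbidorek.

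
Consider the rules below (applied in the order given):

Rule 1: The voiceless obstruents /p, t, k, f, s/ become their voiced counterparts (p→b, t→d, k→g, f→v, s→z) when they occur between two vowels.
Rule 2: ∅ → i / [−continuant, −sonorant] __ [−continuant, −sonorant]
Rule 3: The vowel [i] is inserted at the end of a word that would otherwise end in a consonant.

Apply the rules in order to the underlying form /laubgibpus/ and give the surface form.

laubigibipusi

Rule 1 (intervocalic voicing): no segment meets the environment; /laubgibpus/ is unchanged.
Rule 2 (stop-cluster i-epenthesis): /b/ and /g/ form a stop–stop cluster, so [i] is inserted between them. /b/ and /p/ form a stop–stop cluster, so [i] is inserted between them. /laubgibpus/ → laubigibipus.
Rule 3 (final i-epenthesis): the form ends in the consonant /s/, so [i] is inserted word-finally. /laubigibipus/ → laubigibipusi.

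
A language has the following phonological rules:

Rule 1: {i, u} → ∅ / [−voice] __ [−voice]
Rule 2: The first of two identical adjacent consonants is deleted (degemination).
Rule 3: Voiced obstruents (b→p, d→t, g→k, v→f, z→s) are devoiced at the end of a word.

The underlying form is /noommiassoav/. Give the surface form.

noomiasoaf

Rule 1 (high vowel syncope): no segment meets the environment; /noommiassoav/ is unchanged.
Rule 2 (degemination): /mm/ is a geminate; the first /m/ deletes. /ss/ is a geminate; the first /s/ deletes. /noommiassoav/ → noomiasoav.
Rule 3 (final devoicing): /v/ is a voiced obstruent in word-final position, so it devoices to [f]. /noomiasoav/ → noomiasoaf.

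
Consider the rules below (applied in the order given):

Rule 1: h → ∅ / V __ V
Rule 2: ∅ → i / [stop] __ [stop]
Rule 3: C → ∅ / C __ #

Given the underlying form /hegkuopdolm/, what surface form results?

hegikuopidol

Rule 1 (intervocalic h-deletion): no segment meets the environment; /hegkuopdolm/ is unchanged.
Rule 2 (stop-cluster i-epenthesis): /g/ and /k/ form a stop–stop cluster, so [i] is inserted between them. /p/ and /d/ form a stop–stop cluster, so [i] is inserted between them. /hegkuopdolm/ → hegikuopidolm.
Rule 3 (final cluster simplification): /m/ is the second consonant of a word-final cluster /lm/, so it deletes. /hegikuopidolm/ → hegikuopidol.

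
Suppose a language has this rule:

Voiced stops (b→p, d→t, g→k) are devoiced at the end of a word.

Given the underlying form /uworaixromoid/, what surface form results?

/d/ is a voiced stop in word-final position, so it devoices to [t].
Surface form: [uworaixromoit].

uworaixromoit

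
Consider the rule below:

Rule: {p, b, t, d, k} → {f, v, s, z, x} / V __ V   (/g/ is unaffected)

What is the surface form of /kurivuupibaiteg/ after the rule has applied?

/p/ is a stop between vowels /u/ and /i/, so it spirantizes to the fricative [f].
/b/ is a stop between vowels /i/ and /a/, so it spirantizes to the fricative [v].
/t/ is a stop between vowels /i/ and /e/, so it spirantizes to the fricative [s].
The other instance of /k/ does not occur in the required environment and remains unchanged.
Surface form: [kurivuufivaiseg].

kurivuufivaiseg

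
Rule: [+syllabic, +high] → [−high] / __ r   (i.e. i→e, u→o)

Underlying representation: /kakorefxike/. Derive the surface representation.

No segment of /kakorefxike/ meets the structural description of the rule, so the form surfaces unchanged.

kakorefxike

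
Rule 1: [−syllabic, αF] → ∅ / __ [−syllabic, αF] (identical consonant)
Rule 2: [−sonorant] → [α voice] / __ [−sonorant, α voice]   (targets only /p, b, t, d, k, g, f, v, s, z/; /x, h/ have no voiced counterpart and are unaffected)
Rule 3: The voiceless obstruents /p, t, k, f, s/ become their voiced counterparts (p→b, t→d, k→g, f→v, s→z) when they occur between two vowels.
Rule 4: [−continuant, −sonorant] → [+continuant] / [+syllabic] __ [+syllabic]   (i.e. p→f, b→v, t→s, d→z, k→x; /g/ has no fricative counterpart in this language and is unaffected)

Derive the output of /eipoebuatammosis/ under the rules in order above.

Rule 1 (degemination): /mm/ is a geminate; the first /m/ deletes. /eipoebuatammosis/ → eipoebuatamosis.
Rule 2 (regressive voicing assimilation): no segment meets the environment; /eipoebuatamosis/ is unchanged.
Rule 3 (intervocalic voicing): /p/ is a voiceless obstruent between vowels /i/ and /o/, so it voices to [b]. /t/ is a voiceless obstruent between vowels /a/ and /a/, so it voices to [d]. /s/ is a voiceless obstruent between vowels /o/ and /i/, so it voices to [z]. /eipoebuatamosis/ → eiboebuadamozis.
Rule 4 (intervocalic spirantization): /b/ is a stop between vowels /i/ and /o/, so it spirantizes to the fricative [v]. /b/ is a stop between vowels /e/ and /u/, so it spirantizes to the fricative [v]. /d/ is a stop between vowels /a/ and /a/, so it spirantizes to the fricative [z]. /eiboebuadamozis/ → eivoevuazamozis.

eivoevuazamozis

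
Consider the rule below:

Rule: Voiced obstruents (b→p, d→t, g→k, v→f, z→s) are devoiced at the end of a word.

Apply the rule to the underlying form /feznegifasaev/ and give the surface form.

feznegifasaef

Scanning /feznegifasaev/: /z/ at position 3 is not in the conditioning environment; /g/ at position 6 is not in the conditioning environment; /v/ is a voiced obstruent in word-final position, so it devoices to [f].
Result: [feznegifasaef].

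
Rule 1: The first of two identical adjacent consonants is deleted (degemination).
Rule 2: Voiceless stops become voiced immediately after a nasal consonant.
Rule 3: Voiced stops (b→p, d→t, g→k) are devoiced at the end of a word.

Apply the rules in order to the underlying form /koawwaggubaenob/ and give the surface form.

koawagubaenop

Rule 1 (degemination): /ww/ is a geminate; the first /w/ deletes. /gg/ is a geminate; the first /g/ deletes. /koawwaggubaenob/ → koawagubaenob.
Rule 2 (post-nasal voicing): no segment meets the environment; /koawagubaenob/ is unchanged.
Rule 3 (final devoicing): /b/ is a voiced stop in word-final position, so it devoices to [p]. /koawagubaenob/ → koawagubaenop.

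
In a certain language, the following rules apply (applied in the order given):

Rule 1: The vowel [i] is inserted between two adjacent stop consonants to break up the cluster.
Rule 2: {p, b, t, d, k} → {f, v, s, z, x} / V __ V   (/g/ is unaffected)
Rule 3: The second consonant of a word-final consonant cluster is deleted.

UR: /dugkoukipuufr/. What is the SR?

Rule 1 (stop-cluster i-epenthesis): /g/ and /k/ form a stop–stop cluster, so [i] is inserted between them. /dugkoukipuufr/ → dugikoukipuufr.
Rule 2 (intervocalic spirantization): /k/ is a stop between vowels /i/ and /o/, so it spirantizes to the fricative [x]. /k/ is a stop between vowels /u/ and /i/, so it spirantizes to the fricative [x]. /p/ is a stop between vowels /i/ and /u/, so it spirantizes to the fricative [f]. /dugikoukipuufr/ → dugixouxifuufr.
Rule 3 (final cluster simplification): /r/ is the second consonant of a word-final cluster /fr/, so it deletes. /dugixouxifuufr/ → dugixouxifuuf.

dugixouxifuuf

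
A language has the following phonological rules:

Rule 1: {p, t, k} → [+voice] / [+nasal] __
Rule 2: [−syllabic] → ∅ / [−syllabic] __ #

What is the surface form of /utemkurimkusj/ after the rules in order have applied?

utemgurimgus

Rule 1 (post-nasal voicing): /k/ is a voiceless stop immediately after the nasal /m/, so it voices to [g]. /k/ is a voiceless stop immediately after the nasal /m/, so it voices to [g]. /utemkurimkusj/ → utemgurimgusj.
Rule 2 (final cluster simplification): /j/ is the second consonant of a word-final cluster /sj/, so it deletes. /utemgurimgusj/ → utemgurimgus.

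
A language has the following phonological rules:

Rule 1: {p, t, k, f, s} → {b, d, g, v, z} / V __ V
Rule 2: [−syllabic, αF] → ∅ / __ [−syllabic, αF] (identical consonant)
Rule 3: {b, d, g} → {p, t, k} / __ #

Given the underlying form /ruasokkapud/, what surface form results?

ruazokabut

Rule 1 (intervocalic voicing): /s/ is a voiceless obstruent between vowels /a/ and /o/, so it voices to [z]. /p/ is a voiceless obstruent between vowels /a/ and /u/, so it voices to [b]. /ruasokkapud/ → ruazokkabud.
Rule 2 (degemination): /kk/ is a geminate; the first /k/ deletes. /ruazokkabud/ → ruazokabud.
Rule 3 (final devoicing): /d/ is a voiced stop in word-final position, so it devoices to [t]. /ruazokabud/ → ruazokabut.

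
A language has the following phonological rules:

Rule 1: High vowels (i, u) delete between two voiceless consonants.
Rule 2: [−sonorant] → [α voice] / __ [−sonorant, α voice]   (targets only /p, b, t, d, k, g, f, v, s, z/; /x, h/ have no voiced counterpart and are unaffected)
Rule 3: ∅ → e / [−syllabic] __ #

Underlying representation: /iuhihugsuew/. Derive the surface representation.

Rule 1 (high vowel syncope): /i/ is a high vowel flanked by voiceless consonants /h/ and /h/, so it deletes. /iuhihugsuew/ → iuhhugsuew.
Rule 2 (regressive voicing assimilation): /g/ precedes the voiceless obstruent /s/, so it devoices to [k] by assimilation. /iuhhugsuew/ → iuhhuksuew.
Rule 3 (final e-epenthesis): the form ends in the consonant /w/, so [e] is inserted word-finally. /iuhhuksuew/ → iuhhuksuewe.

iuhhuksuewe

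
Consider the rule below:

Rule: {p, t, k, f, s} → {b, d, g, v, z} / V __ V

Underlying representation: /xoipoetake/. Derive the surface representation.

xoiboedage

/p/ is a voiceless obstruent between vowels /i/ and /o/, so it voices to [b].
/t/ is a voiceless obstruent between vowels /e/ and /a/, so it voices to [d].
/k/ is a voiceless obstruent between vowels /a/ and /e/, so it voices to [g].
Surface form: [xoiboedage].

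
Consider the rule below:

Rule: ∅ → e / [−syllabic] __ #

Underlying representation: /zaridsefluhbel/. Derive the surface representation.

the form ends in the consonant /l/, so [e] is inserted word-finally.
Surface form: [zaridsefluhbele].

zaridsefluhbele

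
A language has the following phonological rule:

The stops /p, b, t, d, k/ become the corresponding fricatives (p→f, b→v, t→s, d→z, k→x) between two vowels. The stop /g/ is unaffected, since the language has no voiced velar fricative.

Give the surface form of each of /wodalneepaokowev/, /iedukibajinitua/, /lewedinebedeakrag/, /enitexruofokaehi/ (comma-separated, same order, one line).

/wodalneepaokowev/: /d/ is a stop between vowels /o/ and /a/, so it spirantizes to the fricative [z]. /p/ is a stop between vowels /e/ and /a/, so it spirantizes to the fricative [f]. /k/ is a stop between vowels /o/ and /o/, so it spirantizes to the fricative [x]. → [wozalneefaoxowev].
/iedukibajinitua/: /d/ is a stop between vowels /e/ and /u/, so it spirantizes to the fricative [z]. /k/ is a stop between vowels /u/ and /i/, so it spirantizes to the fricative [x]. /b/ is a stop between vowels /i/ and /a/, so it spirantizes to the fricative [v]. /t/ is a stop between vowels /i/ and /u/, so it spirantizes to the fricative [s]. → [iezuxivajinisua].
/lewedinebedeakrag/: /d/ is a stop between vowels /e/ and /i/, so it spirantizes to the fricative [z]. /b/ is a stop between vowels /e/ and /e/, so it spirantizes to the fricative [v]. /d/ is a stop between vowels /e/ and /e/, so it spirantizes to the fricative [z]. → [lewezinevezeakrag].
/enitexruofokaehi/: /t/ is a stop between vowels /i/ and /e/, so it spirantizes to the fricative [s]. /k/ is a stop between vowels /o/ and /a/, so it spirantizes to the fricative [x]. → [enisexruofoxaehi].

wozalneefaoxowev, iezuxivajinisua, lewezinevezeakrag, enisexruofoxaehi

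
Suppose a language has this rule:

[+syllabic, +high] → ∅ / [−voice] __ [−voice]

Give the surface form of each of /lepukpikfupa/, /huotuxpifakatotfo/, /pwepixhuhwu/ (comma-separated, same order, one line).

/lepukpikfupa/: /u/ is a high vowel flanked by voiceless consonants /p/ and /k/, so it deletes. /i/ is a high vowel flanked by voiceless consonants /p/ and /k/, so it deletes. /u/ is a high vowel flanked by voiceless consonants /f/ and /p/, so it deletes. → [lepkpkfpa].
/huotuxpifakatotfo/: /u/ is a high vowel flanked by voiceless consonants /t/ and /x/, so it deletes. /i/ is a high vowel flanked by voiceless consonants /p/ and /f/, so it deletes. → [huotxpfakatotfo].
/pwepixhuhwu/: /i/ is a high vowel flanked by voiceless consonants /p/ and /x/, so it deletes. /u/ is a high vowel flanked by voiceless consonants /h/ and /h/, so it deletes. → [pwepxhhwu].

lepkpkfpa, huotxpfakatotfo, pwepxhhwu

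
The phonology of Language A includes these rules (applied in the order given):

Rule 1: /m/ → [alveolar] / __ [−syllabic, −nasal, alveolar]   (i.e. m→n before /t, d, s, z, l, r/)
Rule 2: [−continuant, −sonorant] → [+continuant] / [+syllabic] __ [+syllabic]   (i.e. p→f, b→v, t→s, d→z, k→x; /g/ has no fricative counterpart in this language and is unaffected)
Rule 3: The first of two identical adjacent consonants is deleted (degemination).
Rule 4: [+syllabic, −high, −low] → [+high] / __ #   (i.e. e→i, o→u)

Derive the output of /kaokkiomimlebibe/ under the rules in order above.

kaokiominlevivi

Rule 1 (nasal place assimilation): /m/ precedes the alveolar consonant /l/, so it assimilates in place to [n]. /kaokkiomimlebibe/ → kaokkiominlebibe.
Rule 2 (intervocalic spirantization): /b/ is a stop between vowels /e/ and /i/, so it spirantizes to the fricative [v]. /b/ is a stop between vowels /i/ and /e/, so it spirantizes to the fricative [v]. /kaokkiominlebibe/ → kaokkiominlevive.
Rule 3 (degemination): /kk/ is a geminate; the first /k/ deletes. /kaokkiominlevive/ → kaokiominlevive.
Rule 4 (final vowel raising): /e/ is a mid vowel in word-final position, so it raises to [i]. /kaokiominlevive/ → kaokiominlevivi.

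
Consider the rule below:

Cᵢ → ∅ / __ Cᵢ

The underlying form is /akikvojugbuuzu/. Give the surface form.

No segment of /akikvojugbuuzu/ meets the structural description of the rule, so the form surfaces unchanged.

akikvojugbuuzu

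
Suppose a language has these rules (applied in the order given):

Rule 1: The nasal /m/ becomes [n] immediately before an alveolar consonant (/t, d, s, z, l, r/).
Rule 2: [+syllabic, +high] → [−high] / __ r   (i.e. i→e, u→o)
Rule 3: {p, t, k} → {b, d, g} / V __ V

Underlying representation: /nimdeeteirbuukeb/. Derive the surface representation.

nindeedeerbuugeb

Rule 1 (nasal place assimilation): /m/ precedes the alveolar consonant /d/, so it assimilates in place to [n]. /nimdeeteirbuukeb/ → nindeeteirbuukeb.
Rule 2 (pre-rhotic lowering): /i/ is a high vowel immediately before /r/, so it lowers to [e]. /nindeeteirbuukeb/ → nindeeteerbuukeb.
Rule 3 (intervocalic voicing): /t/ is a voiceless stop between vowels /e/ and /e/, so it voices to [d]. /k/ is a voiceless stop between vowels /u/ and /e/, so it voices to [g]. /nindeeteerbuukeb/ → nindeedeerbuugeb.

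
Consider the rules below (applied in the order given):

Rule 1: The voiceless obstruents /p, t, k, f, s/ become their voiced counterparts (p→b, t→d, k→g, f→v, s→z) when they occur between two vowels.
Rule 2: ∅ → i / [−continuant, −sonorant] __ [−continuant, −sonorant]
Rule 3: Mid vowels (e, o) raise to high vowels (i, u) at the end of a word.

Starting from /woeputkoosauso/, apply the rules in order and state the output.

woebutikoozauzu

Rule 1 (intervocalic voicing): /p/ is a voiceless obstruent between vowels /e/ and /u/, so it voices to [b]. /s/ is a voiceless obstruent between vowels /o/ and /a/, so it voices to [z]. /s/ is a voiceless obstruent between vowels /u/ and /o/, so it voices to [z]. /woeputkoosauso/ → woebutkoozauzo.
Rule 2 (stop-cluster i-epenthesis): /t/ and /k/ form a stop–stop cluster, so [i] is inserted between them. /woebutkoozauzo/ → woebutikoozauzo.
Rule 3 (final vowel raising): /o/ is a mid vowel in word-final position, so it raises to [u]. /woebutikoozauzo/ → woebutikoozauzu.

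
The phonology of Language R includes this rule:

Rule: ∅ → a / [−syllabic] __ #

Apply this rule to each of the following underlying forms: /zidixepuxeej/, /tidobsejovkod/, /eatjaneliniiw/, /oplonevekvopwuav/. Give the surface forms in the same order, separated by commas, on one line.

zidixepuxeeja, tidobsejovkoda, eatjaneliniiwa, oplonevekvopwuava

/zidixepuxeej/: the form ends in the consonant /j/, so [a] is inserted word-finally. → [zidixepuxeeja].
/tidobsejovkod/: the form ends in the consonant /d/, so [a] is inserted word-finally. → [tidobsejovkoda].
/eatjaneliniiw/: the form ends in the consonant /w/, so [a] is inserted word-finally. → [eatjaneliniiwa].
/oplonevekvopwuav/: the form ends in the consonant /v/, so [a] is inserted word-finally. → [oplonevekvopwuava].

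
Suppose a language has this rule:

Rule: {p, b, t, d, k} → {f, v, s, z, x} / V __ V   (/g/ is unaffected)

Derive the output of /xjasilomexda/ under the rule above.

No segment of /xjasilomexda/ meets the structural description of the rule, so the form surfaces unchanged.

xjasilomexda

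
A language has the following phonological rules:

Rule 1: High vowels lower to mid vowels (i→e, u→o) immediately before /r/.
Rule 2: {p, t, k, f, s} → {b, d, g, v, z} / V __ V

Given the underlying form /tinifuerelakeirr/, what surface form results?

tinivuerelageerr

Rule 1 (pre-rhotic lowering): /i/ is a high vowel immediately before /r/, so it lowers to [e]. /tinifuerelakeirr/ → tinifuerelakeerr.
Rule 2 (intervocalic voicing): /f/ is a voiceless obstruent between vowels /i/ and /u/, so it voices to [v]. /k/ is a voiceless obstruent between vowels /a/ and /e/, so it voices to [g]. /tinifuerelakeerr/ → tinivuerelageerr.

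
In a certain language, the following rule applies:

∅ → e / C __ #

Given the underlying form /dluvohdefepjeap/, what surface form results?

the form ends in the consonant /p/, so [e] is inserted word-finally.
Surface form: [dluvohdefepjeape].

dluvohdefepjeape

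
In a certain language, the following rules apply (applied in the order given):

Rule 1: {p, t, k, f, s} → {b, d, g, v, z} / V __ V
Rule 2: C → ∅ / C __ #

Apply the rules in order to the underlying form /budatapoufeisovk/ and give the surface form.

budadabouveizov

Rule 1 (intervocalic voicing): /t/ is a voiceless obstruent between vowels /a/ and /a/, so it voices to [d]. /p/ is a voiceless obstruent between vowels /a/ and /o/, so it voices to [b]. /f/ is a voiceless obstruent between vowels /u/ and /e/, so it voices to [v]. /s/ is a voiceless obstruent between vowels /i/ and /o/, so it voices to [z]. /budatapoufeisovk/ → budadabouveizovk.
Rule 2 (final cluster simplification): /k/ is the second consonant of a word-final cluster /vk/, so it deletes. /budadabouveizovk/ → budadabouveizov.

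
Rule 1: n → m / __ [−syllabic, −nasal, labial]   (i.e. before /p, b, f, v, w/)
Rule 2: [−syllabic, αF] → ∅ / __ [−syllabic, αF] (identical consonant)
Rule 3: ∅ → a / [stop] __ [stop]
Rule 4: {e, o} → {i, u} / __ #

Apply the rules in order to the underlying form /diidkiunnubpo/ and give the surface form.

diidakiunubapu

Rule 1 (nasal place assimilation): no segment meets the environment; /diidkiunnubpo/ is unchanged.
Rule 2 (degemination): /nn/ is a geminate; the first /n/ deletes. /diidkiunnubpo/ → diidkiunubpo.
Rule 3 (stop-cluster a-epenthesis): /d/ and /k/ form a stop–stop cluster, so [a] is inserted between them. /b/ and /p/ form a stop–stop cluster, so [a] is inserted between them. /diidkiunubpo/ → diidakiunubapo.
Rule 4 (final vowel raising): /o/ is a mid vowel in word-final position, so it raises to [u]. /diidakiunubapo/ → diidakiunubapu.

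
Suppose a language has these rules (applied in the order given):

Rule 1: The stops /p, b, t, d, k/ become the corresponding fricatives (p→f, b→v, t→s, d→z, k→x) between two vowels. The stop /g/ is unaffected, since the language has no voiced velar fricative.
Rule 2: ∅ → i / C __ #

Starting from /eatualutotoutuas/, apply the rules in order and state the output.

Rule 1 (intervocalic spirantization): /t/ is a stop between vowels /a/ and /u/, so it spirantizes to the fricative [s]. /t/ is a stop between vowels /u/ and /o/, so it spirantizes to the fricative [s]. /t/ is a stop between vowels /o/ and /o/, so it spirantizes to the fricative [s]. /t/ is a stop between vowels /u/ and /u/, so it spirantizes to the fricative [s]. /eatualutotoutuas/ → easualusosousuas.
Rule 2 (final i-epenthesis): the form ends in the consonant /s/, so [i] is inserted word-finally. /easualusosousuas/ → easualusosousuasi.

easualusosousuasi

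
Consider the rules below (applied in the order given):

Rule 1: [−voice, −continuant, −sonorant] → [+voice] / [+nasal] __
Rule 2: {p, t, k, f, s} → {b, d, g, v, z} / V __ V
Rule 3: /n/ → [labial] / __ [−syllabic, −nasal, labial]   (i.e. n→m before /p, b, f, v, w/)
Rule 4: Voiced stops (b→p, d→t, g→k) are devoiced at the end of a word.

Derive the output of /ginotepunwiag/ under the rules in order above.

ginodebumwiak

Rule 1 (post-nasal voicing): no segment meets the environment; /ginotepunwiag/ is unchanged.
Rule 2 (intervocalic voicing): /t/ is a voiceless obstruent between vowels /o/ and /e/, so it voices to [d]. /p/ is a voiceless obstruent between vowels /e/ and /u/, so it voices to [b]. /ginotepunwiag/ → ginodebunwiag.
Rule 3 (nasal place assimilation): /n/ precedes the labial consonant /w/, so it assimilates in place to [m]. /ginodebunwiag/ → ginodebumwiag.
Rule 4 (final devoicing): /g/ is a voiced stop in word-final position, so it devoices to [k]. /ginodebumwiag/ → ginodebumwiak.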